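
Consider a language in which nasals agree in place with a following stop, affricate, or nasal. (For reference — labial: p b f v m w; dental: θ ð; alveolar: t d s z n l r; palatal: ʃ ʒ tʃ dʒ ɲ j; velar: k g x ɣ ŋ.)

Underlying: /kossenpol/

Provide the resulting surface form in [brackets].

[kossempol]

/n/ before /p/ (labial) → [m]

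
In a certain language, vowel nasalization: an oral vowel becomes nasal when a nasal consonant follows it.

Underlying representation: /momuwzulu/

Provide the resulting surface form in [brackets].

/o/ before nasal /m/ → [õ]

[mõmuwzulu]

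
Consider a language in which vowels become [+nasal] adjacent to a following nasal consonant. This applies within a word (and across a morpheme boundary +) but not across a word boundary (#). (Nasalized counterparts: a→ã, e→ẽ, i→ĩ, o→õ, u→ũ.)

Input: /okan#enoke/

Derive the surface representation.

/a/ before nasal /n/ → [ã]
/e/ before nasal /n/ → [ẽ]

[okãn#ẽnoke]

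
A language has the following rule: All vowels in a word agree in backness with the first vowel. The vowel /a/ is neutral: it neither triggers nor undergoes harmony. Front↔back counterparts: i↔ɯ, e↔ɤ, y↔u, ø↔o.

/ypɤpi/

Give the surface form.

/ɤ/ harmonizes with /y/ ([-back]) → [e]

[ypepi]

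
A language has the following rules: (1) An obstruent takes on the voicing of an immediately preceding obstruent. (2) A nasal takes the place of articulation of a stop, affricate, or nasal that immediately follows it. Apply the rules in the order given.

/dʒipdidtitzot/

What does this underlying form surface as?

[dʒiptidditsot]

Rule 1: /d/ after /p/ (voiceless) → [t]
Rule 1: /t/ after /d/ (voiced) → [d]
Rule 1: /z/ after /t/ (voiceless) → [s]
After rule 1: dʒiptidditsot
Rule 2: no segment meets the rule's conditions; no change.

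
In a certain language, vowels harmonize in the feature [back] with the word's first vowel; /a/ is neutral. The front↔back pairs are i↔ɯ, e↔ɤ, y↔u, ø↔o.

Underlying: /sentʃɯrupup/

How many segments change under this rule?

3

/ɯ/ harmonizes with /e/ ([-back]) → [i]
/u/ harmonizes with /e/ ([-back]) → [y]
/u/ harmonizes with /e/ ([-back]) → [y]
3 segments change.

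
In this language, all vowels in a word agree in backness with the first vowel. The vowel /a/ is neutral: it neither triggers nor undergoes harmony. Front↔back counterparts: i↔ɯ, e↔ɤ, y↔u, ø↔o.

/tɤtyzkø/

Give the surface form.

/y/ harmonizes with /ɤ/ ([+back]) → [u]
/ø/ harmonizes with /ɤ/ ([+back]) → [o]

[tɤtuzko]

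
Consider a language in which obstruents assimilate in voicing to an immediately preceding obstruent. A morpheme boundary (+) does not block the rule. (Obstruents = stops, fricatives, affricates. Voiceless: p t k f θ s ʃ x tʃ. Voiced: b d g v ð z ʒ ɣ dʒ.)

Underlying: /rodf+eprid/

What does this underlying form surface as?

[rodv+eprid]

/f/ after /d/ (voiced) → [v]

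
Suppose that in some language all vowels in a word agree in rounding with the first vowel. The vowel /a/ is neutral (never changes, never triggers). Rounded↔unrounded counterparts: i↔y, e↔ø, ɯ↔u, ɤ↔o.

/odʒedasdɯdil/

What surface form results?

[odʒødasdudyl]

/e/ harmonizes with /o/ ([+round]) → [ø]
/ɯ/ harmonizes with /o/ ([+round]) → [u]
/i/ harmonizes with /o/ ([+round]) → [y]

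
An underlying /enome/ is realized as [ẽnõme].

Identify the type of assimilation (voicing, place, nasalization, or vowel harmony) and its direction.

nasalization, regressive

/e/→[ẽ] /o/→[õ].
Each target copies a feature from the following segment, so the direction is regressive.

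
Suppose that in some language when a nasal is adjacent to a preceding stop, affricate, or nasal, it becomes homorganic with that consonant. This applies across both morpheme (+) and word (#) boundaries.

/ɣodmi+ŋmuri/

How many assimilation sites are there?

/m/ after /d/ (alveolar) → [n]
/m/ after /ŋ/ (velar) → [ŋ]
2 segments change.

2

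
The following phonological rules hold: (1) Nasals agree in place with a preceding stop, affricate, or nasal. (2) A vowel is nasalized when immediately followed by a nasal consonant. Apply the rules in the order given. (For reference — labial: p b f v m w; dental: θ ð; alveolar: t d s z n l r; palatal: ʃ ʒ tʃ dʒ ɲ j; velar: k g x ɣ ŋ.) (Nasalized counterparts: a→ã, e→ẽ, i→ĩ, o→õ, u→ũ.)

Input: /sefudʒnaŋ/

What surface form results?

Rule 1: /n/ after /dʒ/ (palatal) → [ɲ]
After rule 1: sefudʒɲaŋ
Rule 2: /a/ before nasal /ŋ/ → [ã]

[sefudʒɲãŋ]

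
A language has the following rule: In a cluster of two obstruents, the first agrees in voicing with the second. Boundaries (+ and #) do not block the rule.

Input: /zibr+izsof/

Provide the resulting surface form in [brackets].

[zibr+issof]

/z/ before /s/ (voiceless) → [s]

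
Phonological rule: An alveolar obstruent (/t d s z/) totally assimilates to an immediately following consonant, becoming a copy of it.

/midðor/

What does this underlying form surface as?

[miððor]

/d/ before /ð/ → [ð] (total assimilation)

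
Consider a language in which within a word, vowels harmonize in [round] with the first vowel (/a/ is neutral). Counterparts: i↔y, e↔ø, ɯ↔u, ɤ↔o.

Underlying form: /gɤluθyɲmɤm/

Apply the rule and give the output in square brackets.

/u/ harmonizes with /ɤ/ ([-round]) → [ɯ]
/y/ harmonizes with /ɤ/ ([-round]) → [i]

[gɤlɯθiɲmɤm]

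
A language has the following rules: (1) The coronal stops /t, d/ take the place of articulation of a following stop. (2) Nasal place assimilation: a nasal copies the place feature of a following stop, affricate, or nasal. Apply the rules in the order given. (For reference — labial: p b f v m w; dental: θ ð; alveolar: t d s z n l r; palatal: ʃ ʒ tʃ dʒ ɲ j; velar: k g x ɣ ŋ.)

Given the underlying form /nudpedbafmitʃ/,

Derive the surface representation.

Rule 1: /d/ before /p/ (labial) → [b]
Rule 1: /d/ before /b/ (labial) → [b]
After rule 1: nubpebbafmitʃ
Rule 2: no segment meets the rule's conditions; no change.

[nubpebbafmitʃ]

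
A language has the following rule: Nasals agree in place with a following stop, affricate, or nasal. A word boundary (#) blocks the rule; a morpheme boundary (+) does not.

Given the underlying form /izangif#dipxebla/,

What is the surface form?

/n/ before /g/ (velar) → [ŋ]

[izaŋgif#dipxebla]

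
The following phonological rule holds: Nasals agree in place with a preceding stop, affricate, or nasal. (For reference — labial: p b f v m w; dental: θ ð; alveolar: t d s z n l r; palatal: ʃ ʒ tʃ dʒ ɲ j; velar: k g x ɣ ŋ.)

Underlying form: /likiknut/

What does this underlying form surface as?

[likikŋut]

/n/ after /k/ (velar) → [ŋ]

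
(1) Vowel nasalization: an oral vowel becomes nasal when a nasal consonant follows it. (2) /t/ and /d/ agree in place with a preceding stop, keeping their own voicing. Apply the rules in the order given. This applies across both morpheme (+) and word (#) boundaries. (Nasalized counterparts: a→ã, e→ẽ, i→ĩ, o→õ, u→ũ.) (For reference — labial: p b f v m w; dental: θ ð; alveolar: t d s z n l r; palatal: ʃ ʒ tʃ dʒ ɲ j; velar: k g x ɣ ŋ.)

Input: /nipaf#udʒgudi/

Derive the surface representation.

Rule 1: no segment meets the rule's conditions; no change.
After rule 1: nipaf#udʒgudi
Rule 2: no segment meets the rule's conditions; no change.

[nipaf#udʒgudi]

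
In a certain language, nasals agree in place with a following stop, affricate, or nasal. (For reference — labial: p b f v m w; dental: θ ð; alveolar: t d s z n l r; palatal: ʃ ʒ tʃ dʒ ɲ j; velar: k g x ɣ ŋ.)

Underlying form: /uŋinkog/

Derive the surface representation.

/n/ before /k/ (velar) → [ŋ]

[uŋiŋkog]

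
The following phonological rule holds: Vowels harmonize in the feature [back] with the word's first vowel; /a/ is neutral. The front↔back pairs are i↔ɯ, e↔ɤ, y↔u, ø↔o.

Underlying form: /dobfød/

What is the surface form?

/ø/ harmonizes with /o/ ([+back]) → [o]

[dobfod]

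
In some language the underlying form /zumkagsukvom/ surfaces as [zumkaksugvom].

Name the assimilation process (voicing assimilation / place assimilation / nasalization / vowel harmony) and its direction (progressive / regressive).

voicing assimilation, regressive

/g/→[k] /k/→[g].
Each target copies a feature from the following segment, so the direction is regressive.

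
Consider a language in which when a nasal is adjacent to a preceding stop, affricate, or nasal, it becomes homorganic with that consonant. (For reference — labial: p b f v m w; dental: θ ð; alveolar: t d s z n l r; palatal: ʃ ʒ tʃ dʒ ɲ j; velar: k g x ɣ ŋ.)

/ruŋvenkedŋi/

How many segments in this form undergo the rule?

/ŋ/ after /d/ (alveolar) → [n]
1 segment changes.

1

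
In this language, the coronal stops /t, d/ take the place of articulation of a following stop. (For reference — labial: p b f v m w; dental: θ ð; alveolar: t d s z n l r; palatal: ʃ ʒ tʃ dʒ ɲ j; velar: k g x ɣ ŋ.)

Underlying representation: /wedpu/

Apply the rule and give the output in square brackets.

/d/ before /p/ (labial) → [b]

[webpu]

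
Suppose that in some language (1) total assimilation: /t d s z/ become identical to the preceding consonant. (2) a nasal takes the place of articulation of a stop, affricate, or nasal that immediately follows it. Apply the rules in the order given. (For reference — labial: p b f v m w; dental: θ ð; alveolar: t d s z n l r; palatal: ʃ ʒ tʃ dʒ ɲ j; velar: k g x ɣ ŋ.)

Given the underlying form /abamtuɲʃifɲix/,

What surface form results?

Rule 1: /t/ after /m/ → [m] (total assimilation)
After rule 1: abammuɲʃifɲix
Rule 2: no segment meets the rule's conditions; no change.

[abammuɲʃifɲix]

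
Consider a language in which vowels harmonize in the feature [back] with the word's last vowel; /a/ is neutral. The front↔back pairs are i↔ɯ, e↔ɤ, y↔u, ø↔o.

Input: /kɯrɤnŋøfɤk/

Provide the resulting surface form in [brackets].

/ø/ harmonizes with /ɤ/ ([+back]) → [o]

[kɯrɤnŋofɤk]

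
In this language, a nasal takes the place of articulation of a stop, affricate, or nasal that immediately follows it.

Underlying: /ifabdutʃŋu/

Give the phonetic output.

[ifabdutʃŋu]

no segment meets the rule's conditions; no change.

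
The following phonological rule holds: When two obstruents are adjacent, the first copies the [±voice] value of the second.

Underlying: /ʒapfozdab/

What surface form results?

[ʒapfozdab]

no segment meets the rule's conditions; no change.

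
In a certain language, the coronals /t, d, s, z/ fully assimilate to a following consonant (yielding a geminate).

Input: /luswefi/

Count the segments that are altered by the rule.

/s/ before /w/ → [w] (total assimilation)
1 segment changes.

1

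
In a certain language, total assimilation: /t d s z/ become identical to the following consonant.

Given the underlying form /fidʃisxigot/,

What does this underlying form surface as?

/d/ before /ʃ/ → [ʃ] (total assimilation)
/s/ before /x/ → [x] (total assimilation)

[fiʃʃixxigot]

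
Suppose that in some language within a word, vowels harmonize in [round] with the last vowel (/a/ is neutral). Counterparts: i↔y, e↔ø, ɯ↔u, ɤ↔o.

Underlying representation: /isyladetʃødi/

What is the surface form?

[isiladetʃedi]

/y/ harmonizes with /i/ ([-round]) → [i]
/ø/ harmonizes with /i/ ([-round]) → [e]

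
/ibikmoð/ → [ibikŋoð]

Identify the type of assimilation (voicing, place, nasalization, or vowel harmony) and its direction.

place assimilation, progressive

/m/→[ŋ].
Each target copies a feature from the preceding segment, so the direction is progressive.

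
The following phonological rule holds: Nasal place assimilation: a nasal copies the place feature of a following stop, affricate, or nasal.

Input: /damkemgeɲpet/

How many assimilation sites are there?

/m/ before /k/ (velar) → [ŋ]
/m/ before /g/ (velar) → [ŋ]
/ɲ/ before /p/ (labial) → [m]
3 segments change.

3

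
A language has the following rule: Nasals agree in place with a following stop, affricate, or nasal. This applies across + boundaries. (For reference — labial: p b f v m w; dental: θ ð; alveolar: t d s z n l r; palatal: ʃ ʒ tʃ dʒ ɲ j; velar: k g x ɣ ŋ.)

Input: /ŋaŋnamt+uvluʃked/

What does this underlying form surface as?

[ŋannant+uvluʃked]

/ŋ/ before /n/ (alveolar) → [n]
/m/ before /t/ (alveolar) → [n]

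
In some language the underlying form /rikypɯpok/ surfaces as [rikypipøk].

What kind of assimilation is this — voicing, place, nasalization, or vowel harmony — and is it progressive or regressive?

vowel harmony, progressive

/ɯ/→[i] /o/→[ø].
Vowels agree with the first vowel, so the harmony is progressive.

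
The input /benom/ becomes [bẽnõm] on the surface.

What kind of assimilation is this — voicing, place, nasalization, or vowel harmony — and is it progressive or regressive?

/e/→[ẽ] /o/→[õ].
Each target copies a feature from the following segment, so the direction is regressive.

nasalization, regressive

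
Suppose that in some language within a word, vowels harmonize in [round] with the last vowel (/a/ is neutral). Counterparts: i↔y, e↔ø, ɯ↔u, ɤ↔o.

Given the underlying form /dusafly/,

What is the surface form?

no segment meets the rule's conditions; no change.

[dusafly]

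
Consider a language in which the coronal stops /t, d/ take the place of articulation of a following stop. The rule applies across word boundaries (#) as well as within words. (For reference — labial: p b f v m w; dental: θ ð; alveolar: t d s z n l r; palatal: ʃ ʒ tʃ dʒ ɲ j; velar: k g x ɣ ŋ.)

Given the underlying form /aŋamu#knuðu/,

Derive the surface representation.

no segment meets the rule's conditions; no change.

[aŋamu#knuðu]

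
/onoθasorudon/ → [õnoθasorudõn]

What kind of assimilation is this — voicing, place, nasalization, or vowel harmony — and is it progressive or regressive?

nasalization, regressive

/o/→[õ] /o/→[õ].
Each target copies a feature from the following segment, so the direction is regressive.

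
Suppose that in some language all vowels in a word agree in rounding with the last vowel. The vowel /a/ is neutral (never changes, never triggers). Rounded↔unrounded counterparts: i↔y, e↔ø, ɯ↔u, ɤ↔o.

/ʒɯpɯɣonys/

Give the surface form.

/ɯ/ harmonizes with /y/ ([+round]) → [u]
/ɯ/ harmonizes with /y/ ([+round]) → [u]

[ʒupuɣonys]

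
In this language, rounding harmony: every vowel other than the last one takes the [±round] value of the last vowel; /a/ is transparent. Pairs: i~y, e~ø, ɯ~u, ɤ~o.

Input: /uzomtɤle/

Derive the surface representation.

[ɯzɤmtɤle]

/u/ harmonizes with /e/ ([-round]) → [ɯ]
/o/ harmonizes with /e/ ([-round]) → [ɤ]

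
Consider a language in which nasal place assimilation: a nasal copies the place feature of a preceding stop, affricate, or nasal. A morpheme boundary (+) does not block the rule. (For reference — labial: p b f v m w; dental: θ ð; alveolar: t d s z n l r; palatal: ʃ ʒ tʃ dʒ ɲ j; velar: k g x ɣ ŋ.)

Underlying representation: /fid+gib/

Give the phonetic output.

[fid+gib]

no segment meets the rule's conditions; no change.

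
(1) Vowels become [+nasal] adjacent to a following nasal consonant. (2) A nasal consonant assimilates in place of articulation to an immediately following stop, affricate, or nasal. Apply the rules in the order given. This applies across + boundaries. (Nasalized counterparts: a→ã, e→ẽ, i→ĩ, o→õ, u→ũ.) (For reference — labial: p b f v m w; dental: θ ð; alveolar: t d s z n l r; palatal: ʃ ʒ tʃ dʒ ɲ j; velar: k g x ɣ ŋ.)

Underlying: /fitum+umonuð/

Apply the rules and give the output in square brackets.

Rule 1: /u/ before nasal /m/ → [ũ]
Rule 1: /u/ before nasal /m/ → [ũ]
Rule 1: /o/ before nasal /n/ → [õ]
After rule 1: fitũm+ũmõnuð
Rule 2: no segment meets the rule's conditions; no change.

[fitũm+ũmõnuð]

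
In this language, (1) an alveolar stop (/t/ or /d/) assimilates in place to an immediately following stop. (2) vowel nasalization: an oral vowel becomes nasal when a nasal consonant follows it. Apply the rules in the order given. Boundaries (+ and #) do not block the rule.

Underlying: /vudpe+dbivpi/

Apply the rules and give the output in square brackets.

Rule 1: /d/ before /p/ (labial) → [b]
Rule 1: /d/ before /b/ (labial) → [b]
After rule 1: vubpe+bbivpi
Rule 2: no segment meets the rule's conditions; no change.

[vubpe+bbivpi]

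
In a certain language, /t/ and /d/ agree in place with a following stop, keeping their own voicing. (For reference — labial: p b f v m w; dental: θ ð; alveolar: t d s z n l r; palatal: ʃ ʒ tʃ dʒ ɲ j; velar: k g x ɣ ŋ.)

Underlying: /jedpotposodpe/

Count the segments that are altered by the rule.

3

/d/ before /p/ (labial) → [b]
/t/ before /p/ (labial) → [p]
/d/ before /p/ (labial) → [b]
3 segments change.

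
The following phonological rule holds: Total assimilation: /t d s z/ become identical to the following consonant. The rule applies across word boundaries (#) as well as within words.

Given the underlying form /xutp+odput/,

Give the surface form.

[xupp+opput]

/t/ before /p/ → [p] (total assimilation)
/d/ before /p/ → [p] (total assimilation)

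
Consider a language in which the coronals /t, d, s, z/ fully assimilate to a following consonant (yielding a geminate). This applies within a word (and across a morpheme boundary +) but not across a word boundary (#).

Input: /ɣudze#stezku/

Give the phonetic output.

/d/ before /z/ → [z] (total assimilation)
/s/ before /t/ → [t] (total assimilation)
/z/ before /k/ → [k] (total assimilation)

[ɣuzze#ttekku]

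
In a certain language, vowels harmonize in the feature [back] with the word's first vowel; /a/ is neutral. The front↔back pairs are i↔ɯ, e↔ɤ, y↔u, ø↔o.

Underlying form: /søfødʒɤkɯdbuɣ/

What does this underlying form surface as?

/ɤ/ harmonizes with /ø/ ([-back]) → [e]
/ɯ/ harmonizes with /ø/ ([-back]) → [i]
/u/ harmonizes with /ø/ ([-back]) → [y]

[søfødʒekidbyɣ]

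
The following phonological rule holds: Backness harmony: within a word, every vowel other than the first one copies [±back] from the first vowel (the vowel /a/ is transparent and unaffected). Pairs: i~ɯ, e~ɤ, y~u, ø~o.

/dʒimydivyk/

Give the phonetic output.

[dʒimydivyk]

no segment meets the rule's conditions; no change.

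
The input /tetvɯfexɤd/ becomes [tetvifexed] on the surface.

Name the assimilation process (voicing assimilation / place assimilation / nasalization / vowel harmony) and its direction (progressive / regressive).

vowel harmony, progressive

/ɯ/→[i] /ɤ/→[e].
Vowels agree with the first vowel, so the harmony is progressive.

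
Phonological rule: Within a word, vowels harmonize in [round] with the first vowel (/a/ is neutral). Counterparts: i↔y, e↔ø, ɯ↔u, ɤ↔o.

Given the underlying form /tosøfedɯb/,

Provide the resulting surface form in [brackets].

/e/ harmonizes with /o/ ([+round]) → [ø]
/ɯ/ harmonizes with /o/ ([+round]) → [u]

[tosøfødub]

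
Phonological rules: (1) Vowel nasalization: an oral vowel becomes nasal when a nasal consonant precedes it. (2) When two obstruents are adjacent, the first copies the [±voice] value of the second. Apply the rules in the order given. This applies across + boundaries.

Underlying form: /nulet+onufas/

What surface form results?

[nũlet+onũfas]

Rule 1: /u/ after nasal /n/ → [ũ]
Rule 1: /u/ after nasal /n/ → [ũ]
After rule 1: nũlet+onũfas
Rule 2: no segment meets the rule's conditions; no change.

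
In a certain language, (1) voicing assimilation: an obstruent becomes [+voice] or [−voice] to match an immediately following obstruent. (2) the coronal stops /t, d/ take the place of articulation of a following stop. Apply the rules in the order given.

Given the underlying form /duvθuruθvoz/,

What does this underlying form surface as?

[dufθuruðvoz]

Rule 1: /v/ before /θ/ (voiceless) → [f]
Rule 1: /θ/ before /v/ (voiced) → [ð]
After rule 1: dufθuruðvoz
Rule 2: no segment meets the rule's conditions; no change.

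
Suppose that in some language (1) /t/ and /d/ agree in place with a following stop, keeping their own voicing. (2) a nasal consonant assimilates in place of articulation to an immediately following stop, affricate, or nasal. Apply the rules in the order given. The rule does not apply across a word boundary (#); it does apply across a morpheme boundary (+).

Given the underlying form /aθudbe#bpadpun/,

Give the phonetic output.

Rule 1: /d/ before /b/ (labial) → [b]
Rule 1: /d/ before /p/ (labial) → [b]
After rule 1: aθubbe#bpabpun
Rule 2: no segment meets the rule's conditions; no change.

[aθubbe#bpabpun]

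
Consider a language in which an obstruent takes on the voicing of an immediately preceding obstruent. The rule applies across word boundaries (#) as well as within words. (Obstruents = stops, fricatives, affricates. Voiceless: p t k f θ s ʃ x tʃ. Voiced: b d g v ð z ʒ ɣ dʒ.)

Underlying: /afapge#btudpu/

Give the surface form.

/g/ after /p/ (voiceless) → [k]
/t/ after /b/ (voiced) → [d]
/p/ after /d/ (voiced) → [b]

[afapke#bdudbu]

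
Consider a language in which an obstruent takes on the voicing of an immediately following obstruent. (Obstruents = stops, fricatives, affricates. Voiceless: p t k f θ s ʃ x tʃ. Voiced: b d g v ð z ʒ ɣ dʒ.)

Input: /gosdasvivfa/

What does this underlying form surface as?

/s/ before /d/ (voiced) → [z]
/s/ before /v/ (voiced) → [z]
/v/ before /f/ (voiceless) → [f]

[gozdazviffa]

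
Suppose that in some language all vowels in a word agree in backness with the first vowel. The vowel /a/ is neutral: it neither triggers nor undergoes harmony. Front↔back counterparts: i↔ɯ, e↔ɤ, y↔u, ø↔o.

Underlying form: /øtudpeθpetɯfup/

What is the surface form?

/u/ harmonizes with /ø/ ([-back]) → [y]
/ɯ/ harmonizes with /ø/ ([-back]) → [i]
/u/ harmonizes with /ø/ ([-back]) → [y]

[øtydpeθpetifyp]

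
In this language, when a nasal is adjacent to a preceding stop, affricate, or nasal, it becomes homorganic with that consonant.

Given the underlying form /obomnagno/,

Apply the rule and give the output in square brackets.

[obommagŋo]

/n/ after /m/ (labial) → [m]
/n/ after /g/ (velar) → [ŋ]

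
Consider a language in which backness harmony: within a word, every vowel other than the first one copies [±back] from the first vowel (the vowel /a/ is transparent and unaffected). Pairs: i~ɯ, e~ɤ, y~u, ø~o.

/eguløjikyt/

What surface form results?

/u/ harmonizes with /e/ ([-back]) → [y]

[egyløjikyt]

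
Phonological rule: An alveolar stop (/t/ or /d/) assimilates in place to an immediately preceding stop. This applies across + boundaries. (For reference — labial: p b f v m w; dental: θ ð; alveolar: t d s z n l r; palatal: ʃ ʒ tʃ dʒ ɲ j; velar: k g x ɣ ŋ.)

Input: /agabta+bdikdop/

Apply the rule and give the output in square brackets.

[agabpa+bbikgop]

/t/ after /b/ (labial) → [p]
/d/ after /b/ (labial) → [b]
/d/ after /k/ (velar) → [g]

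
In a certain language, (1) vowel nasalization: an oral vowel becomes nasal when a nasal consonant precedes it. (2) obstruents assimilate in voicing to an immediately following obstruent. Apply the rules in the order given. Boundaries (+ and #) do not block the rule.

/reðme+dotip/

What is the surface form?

[reðmẽ+dotip]

Rule 1: /e/ after nasal /m/ → [ẽ]
After rule 1: reðmẽ+dotip
Rule 2: no segment meets the rule's conditions; no change.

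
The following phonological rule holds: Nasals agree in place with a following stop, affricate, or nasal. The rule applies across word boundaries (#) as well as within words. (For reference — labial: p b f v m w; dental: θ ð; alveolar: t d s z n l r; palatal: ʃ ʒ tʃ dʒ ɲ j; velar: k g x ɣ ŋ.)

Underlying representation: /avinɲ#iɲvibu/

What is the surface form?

[aviɲɲ#iɲvibu]

/n/ before /ɲ/ (palatal) → [ɲ]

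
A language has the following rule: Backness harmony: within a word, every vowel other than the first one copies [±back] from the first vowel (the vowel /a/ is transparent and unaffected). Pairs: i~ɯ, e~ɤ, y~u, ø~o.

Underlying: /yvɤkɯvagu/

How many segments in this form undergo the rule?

3

/ɤ/ harmonizes with /y/ ([-back]) → [e]
/ɯ/ harmonizes with /y/ ([-back]) → [i]
/u/ harmonizes with /y/ ([-back]) → [y]
3 segments change.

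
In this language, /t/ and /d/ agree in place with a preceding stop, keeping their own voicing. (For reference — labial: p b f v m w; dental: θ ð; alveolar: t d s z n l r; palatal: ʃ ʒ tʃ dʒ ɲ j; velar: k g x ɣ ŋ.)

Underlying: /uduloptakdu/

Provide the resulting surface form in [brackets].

/t/ after /p/ (labial) → [p]
/d/ after /k/ (velar) → [g]

[uduloppakgu]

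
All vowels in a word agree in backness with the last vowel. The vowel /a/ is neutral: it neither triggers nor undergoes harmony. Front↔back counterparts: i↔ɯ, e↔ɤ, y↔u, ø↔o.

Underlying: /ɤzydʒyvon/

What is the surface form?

[ɤzudʒuvon]

/y/ harmonizes with /o/ ([+back]) → [u]
/y/ harmonizes with /o/ ([+back]) → [u]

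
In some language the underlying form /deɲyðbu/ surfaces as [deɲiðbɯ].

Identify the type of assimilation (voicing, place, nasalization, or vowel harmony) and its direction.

/y/→[i] /u/→[ɯ].
Vowels agree with the first vowel, so the harmony is progressive.

vowel harmony, progressive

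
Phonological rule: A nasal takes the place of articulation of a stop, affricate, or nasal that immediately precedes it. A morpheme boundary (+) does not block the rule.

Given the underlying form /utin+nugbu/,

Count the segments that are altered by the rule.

No segment meets the rule's conditions.

0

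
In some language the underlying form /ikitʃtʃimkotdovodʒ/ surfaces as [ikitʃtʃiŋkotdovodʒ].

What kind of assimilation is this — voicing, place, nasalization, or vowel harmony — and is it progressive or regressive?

place assimilation, regressive

/m/→[ŋ].
Each target copies a feature from the following segment, so the direction is regressive.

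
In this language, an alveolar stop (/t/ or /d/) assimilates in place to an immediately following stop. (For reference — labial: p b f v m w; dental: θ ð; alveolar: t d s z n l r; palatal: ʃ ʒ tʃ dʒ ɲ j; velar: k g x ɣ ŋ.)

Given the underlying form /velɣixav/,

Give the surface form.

[velɣixav]

no segment meets the rule's conditions; no change.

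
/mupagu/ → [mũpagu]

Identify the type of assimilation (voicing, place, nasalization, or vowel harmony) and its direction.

/u/→[ũ].
Each target copies a feature from the preceding segment, so the direction is progressive.

nasalization, progressive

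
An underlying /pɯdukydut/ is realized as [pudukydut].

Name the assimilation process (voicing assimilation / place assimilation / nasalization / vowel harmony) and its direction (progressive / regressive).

/ɯ/→[u].
Vowels agree with the last vowel, so the harmony is regressive.

vowel harmony, regressive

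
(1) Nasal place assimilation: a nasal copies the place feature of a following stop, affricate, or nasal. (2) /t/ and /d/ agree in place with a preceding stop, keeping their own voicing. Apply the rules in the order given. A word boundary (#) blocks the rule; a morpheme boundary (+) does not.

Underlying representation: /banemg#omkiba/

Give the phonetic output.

Rule 1: /m/ before /g/ (velar) → [ŋ]
Rule 1: /m/ before /k/ (velar) → [ŋ]
After rule 1: baneŋg#oŋkiba
Rule 2: no segment meets the rule's conditions; no change.

[baneŋg#oŋkiba]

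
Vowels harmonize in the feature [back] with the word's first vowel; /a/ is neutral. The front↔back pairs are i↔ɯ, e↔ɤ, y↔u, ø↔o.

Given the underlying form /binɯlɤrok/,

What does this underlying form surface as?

/ɯ/ harmonizes with /i/ ([-back]) → [i]
/ɤ/ harmonizes with /i/ ([-back]) → [e]
/o/ harmonizes with /i/ ([-back]) → [ø]

[binilerøk]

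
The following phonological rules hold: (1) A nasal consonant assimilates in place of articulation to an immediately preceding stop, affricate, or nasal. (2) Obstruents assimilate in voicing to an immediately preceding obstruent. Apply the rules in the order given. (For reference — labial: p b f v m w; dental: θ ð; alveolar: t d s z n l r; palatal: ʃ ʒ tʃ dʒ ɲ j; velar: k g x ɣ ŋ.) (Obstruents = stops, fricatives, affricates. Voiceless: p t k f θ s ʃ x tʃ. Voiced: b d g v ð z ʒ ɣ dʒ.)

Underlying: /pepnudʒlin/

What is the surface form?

Rule 1: /n/ after /p/ (labial) → [m]
After rule 1: pepmudʒlin
Rule 2: no segment meets the rule's conditions; no change.

[pepmudʒlin]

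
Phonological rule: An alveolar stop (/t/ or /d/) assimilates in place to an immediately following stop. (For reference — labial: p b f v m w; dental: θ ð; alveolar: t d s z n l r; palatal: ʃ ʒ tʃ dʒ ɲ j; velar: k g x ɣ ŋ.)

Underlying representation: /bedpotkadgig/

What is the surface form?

[bebpokkaggig]

/d/ before /p/ (labial) → [b]
/t/ before /k/ (velar) → [k]
/d/ before /g/ (velar) → [g]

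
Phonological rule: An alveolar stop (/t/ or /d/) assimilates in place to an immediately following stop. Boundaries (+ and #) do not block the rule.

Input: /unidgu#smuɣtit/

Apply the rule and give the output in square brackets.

/d/ before /g/ (velar) → [g]

[uniggu#smuɣtit]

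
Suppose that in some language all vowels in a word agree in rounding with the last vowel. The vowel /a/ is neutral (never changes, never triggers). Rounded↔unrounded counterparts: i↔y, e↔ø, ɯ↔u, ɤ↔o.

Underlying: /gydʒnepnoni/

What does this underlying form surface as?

/y/ harmonizes with /i/ ([-round]) → [i]
/o/ harmonizes with /i/ ([-round]) → [ɤ]

[gidʒnepnɤni]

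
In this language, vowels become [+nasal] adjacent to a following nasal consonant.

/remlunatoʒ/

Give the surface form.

[rẽmlũnatoʒ]

/e/ before nasal /m/ → [ẽ]
/u/ before nasal /n/ → [ũ]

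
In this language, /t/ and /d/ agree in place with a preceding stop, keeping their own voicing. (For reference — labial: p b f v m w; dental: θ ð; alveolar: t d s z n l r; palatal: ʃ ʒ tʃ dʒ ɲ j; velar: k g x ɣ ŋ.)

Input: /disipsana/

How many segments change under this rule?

No segment meets the rule's conditions.

0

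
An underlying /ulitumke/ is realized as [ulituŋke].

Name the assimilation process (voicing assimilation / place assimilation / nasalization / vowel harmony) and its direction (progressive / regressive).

/m/→[ŋ].
Each target copies a feature from the following segment, so the direction is regressive.

place assimilation, regressive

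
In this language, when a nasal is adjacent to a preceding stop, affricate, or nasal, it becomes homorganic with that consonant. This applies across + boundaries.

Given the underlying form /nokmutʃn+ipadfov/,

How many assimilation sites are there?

/m/ after /k/ (velar) → [ŋ]
/n/ after /tʃ/ (palatal) → [ɲ]
2 segments change.

2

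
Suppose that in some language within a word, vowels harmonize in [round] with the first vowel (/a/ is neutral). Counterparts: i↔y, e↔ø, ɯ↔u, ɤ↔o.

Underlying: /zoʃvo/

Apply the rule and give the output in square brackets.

no segment meets the rule's conditions; no change.

[zoʃvo]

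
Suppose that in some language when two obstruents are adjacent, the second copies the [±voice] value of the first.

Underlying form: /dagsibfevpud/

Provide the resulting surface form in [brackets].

[dagzibvevbud]

/s/ after /g/ (voiced) → [z]
/f/ after /b/ (voiced) → [v]
/p/ after /v/ (voiced) → [b]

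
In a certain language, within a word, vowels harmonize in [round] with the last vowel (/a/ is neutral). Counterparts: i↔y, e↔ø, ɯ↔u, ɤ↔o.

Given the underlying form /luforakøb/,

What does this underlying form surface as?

no segment meets the rule's conditions; no change.

[luforakøb]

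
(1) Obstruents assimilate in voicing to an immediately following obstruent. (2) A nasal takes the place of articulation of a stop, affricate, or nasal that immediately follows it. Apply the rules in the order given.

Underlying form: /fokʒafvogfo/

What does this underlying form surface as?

Rule 1: /k/ before /ʒ/ (voiced) → [g]
Rule 1: /f/ before /v/ (voiced) → [v]
Rule 1: /g/ before /f/ (voiceless) → [k]
After rule 1: fogʒavvokfo
Rule 2: no segment meets the rule's conditions; no change.

[fogʒavvokfo]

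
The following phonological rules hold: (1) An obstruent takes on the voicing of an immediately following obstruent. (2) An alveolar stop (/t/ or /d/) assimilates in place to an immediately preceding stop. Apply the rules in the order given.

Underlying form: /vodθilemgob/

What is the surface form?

[votθilemgob]

Rule 1: /d/ before /θ/ (voiceless) → [t]
After rule 1: votθilemgob
Rule 2: no segment meets the rule's conditions; no change.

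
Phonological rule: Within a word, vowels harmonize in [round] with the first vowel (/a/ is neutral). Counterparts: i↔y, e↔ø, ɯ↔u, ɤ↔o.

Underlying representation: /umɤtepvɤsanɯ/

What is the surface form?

[umotøpvosanu]

/ɤ/ harmonizes with /u/ ([+round]) → [o]
/e/ harmonizes with /u/ ([+round]) → [ø]
/ɤ/ harmonizes with /u/ ([+round]) → [o]
/ɯ/ harmonizes with /u/ ([+round]) → [u]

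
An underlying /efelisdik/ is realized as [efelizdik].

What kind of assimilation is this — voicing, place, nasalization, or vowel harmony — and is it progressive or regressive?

/s/→[z].
Each target copies a feature from the following segment, so the direction is regressive.

voicing assimilation, regressive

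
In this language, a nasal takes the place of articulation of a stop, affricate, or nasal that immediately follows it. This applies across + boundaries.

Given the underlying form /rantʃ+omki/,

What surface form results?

/n/ before /tʃ/ (palatal) → [ɲ]
/m/ before /k/ (velar) → [ŋ]

[raɲtʃ+oŋki]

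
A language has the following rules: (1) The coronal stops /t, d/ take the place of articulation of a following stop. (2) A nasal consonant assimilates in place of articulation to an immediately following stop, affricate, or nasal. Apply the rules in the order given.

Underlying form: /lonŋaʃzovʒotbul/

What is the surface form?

[loŋŋaʃzovʒopbul]

Rule 1: /t/ before /b/ (labial) → [p]
After rule 1: lonŋaʃzovʒopbul
Rule 2: /n/ before /ŋ/ (velar) → [ŋ]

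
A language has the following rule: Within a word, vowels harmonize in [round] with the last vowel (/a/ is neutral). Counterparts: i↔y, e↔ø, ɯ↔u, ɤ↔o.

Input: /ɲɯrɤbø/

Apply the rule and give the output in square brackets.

[ɲurobø]

/ɯ/ harmonizes with /ø/ ([+round]) → [u]
/ɤ/ harmonizes with /ø/ ([+round]) → [o]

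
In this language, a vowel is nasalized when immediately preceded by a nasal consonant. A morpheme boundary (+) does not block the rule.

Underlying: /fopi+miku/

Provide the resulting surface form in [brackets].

/i/ after nasal /m/ → [ĩ]

[fopi+mĩku]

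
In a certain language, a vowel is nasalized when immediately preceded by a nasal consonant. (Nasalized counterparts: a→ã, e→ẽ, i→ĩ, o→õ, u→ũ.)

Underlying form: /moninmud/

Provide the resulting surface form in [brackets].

/o/ after nasal /m/ → [õ]
/i/ after nasal /n/ → [ĩ]
/u/ after nasal /m/ → [ũ]

[mõnĩnmũd]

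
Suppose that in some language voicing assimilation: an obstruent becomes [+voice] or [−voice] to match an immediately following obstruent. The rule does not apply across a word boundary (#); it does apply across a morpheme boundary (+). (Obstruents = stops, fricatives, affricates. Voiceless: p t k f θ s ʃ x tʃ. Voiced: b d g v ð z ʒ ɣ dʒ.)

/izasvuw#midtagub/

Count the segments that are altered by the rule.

2

/s/ before /v/ (voiced) → [z]
/d/ before /t/ (voiceless) → [t]
2 segments change.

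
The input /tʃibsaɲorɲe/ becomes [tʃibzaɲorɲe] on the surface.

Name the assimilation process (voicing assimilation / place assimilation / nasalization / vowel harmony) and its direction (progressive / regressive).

voicing assimilation, progressive

/s/→[z].
Each target copies a feature from the preceding segment, so the direction is progressive.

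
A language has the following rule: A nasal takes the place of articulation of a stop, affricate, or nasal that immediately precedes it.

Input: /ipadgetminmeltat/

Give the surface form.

/m/ after /t/ (alveolar) → [n]
/m/ after /n/ (alveolar) → [n]

[ipadgetninneltat]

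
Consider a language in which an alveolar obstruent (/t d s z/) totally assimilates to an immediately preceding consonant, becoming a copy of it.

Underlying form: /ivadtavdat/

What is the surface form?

/t/ after /d/ → [d] (total assimilation)
/d/ after /v/ → [v] (total assimilation)

[ivaddavvat]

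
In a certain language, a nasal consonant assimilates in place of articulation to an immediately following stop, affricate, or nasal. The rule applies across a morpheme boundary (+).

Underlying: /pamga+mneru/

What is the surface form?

/m/ before /g/ (velar) → [ŋ]
/m/ before /n/ (alveolar) → [n]

[paŋga+nneru]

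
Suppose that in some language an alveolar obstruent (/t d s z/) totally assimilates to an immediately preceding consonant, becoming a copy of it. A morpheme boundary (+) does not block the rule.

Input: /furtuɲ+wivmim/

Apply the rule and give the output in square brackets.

/t/ after /r/ → [r] (total assimilation)

[furruɲ+wivmim]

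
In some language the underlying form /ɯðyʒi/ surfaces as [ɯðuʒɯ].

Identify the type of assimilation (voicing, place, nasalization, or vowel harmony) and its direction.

vowel harmony, progressive

/y/→[u] /i/→[ɯ].
Vowels agree with the first vowel, so the harmony is progressive.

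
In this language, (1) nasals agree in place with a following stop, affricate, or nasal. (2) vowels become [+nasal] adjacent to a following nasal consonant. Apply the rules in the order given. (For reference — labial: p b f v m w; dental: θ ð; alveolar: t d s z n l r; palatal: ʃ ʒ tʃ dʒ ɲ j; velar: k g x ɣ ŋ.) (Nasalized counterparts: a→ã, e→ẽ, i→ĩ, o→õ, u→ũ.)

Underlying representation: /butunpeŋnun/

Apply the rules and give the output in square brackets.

[butũmpẽnnũn]

Rule 1: /n/ before /p/ (labial) → [m]
Rule 1: /ŋ/ before /n/ (alveolar) → [n]
After rule 1: butumpennun
Rule 2: /u/ before nasal /m/ → [ũ]
Rule 2: /e/ before nasal /n/ → [ẽ]
Rule 2: /u/ before nasal /n/ → [ũ]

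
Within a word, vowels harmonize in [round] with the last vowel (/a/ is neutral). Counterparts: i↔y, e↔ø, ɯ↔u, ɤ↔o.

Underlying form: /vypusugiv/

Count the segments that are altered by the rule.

3

/y/ harmonizes with /i/ ([-round]) → [i]
/u/ harmonizes with /i/ ([-round]) → [ɯ]
/u/ harmonizes with /i/ ([-round]) → [ɯ]
3 segments change.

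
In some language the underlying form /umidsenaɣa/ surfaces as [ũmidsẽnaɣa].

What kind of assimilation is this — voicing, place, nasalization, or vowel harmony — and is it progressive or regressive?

nasalization, regressive

/u/→[ũ] /e/→[ẽ].
Each target copies a feature from the following segment, so the direction is regressive.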